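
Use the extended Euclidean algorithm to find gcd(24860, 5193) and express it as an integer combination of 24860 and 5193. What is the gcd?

1

Repeated division:
24860 = 4·5193 + 4088
5193 = 1·4088 + 1105
4088 = 3·1105 + 773
1105 = 1·773 + 332
773 = 2·332 + 109
332 = 3·109 + 5
109 = 21·5 + 4
5 = 1·4 + 1
4 = 4·1 + 0
gcd(24860, 5193) = 1.
Express as a combination:
1 = 5 − 4
1 = −109 + 22·5
1 = 22·332 − 67·109
1 = −67·773 + 156·332
1 = 156·1105 − 223·773
1 = −223·4088 + 825·1105
1 = 825·5193 − 1048·4088
1 = −1048·24860 + 5017·5193
So 1 = (-1048)·24860 + (5017)·5193.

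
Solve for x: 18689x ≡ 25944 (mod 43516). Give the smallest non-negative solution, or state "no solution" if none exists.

gcd(18689, 43516):
43516 = 2*18689 + 6138
18689 = 3*6138 + 275
6138 = 22*275 + 88
275 = 3*88 + 11
88 = 8*11 + 0
gcd = 11, but 11 ∤ 25944, so the congruence has no solution.

no solution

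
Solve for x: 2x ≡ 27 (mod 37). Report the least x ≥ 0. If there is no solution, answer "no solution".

32

First find gcd(2, 37):
37 = 18*2 + 1
2 = 2*1 + 0
gcd = 1, so a unique solution mod 37 exists.
Back-substitute for the Bézout coefficients:
1 = 37 − 18·2
So 2·(-18) ≡ 1 (mod 37), giving 2⁻¹ ≡ 19.
x ≡ 2⁻¹·27 ≡ 19·27 ≡ 32 (mod 37).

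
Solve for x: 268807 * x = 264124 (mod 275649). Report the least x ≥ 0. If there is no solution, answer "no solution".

gcd(268807, 275649):
275649 = 1·268807 + 6842
268807 = 39·6842 + 1969
6842 = 3·1969 + 935
1969 = 2·935 + 99
935 = 9·99 + 44
99 = 2·44 + 11
44 = 4·11 + 0
gcd = 11, but 11 ∤ 264124, so the congruence has no solution.

no solution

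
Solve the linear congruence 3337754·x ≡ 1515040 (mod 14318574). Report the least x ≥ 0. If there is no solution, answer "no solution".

First find gcd(3337754, 14318574):
14318574 = 4·3337754 + 967558
3337754 = 3·967558 + 435080
967558 = 2·435080 + 97398
435080 = 4·97398 + 45488
97398 = 2·45488 + 6422
45488 = 7·6422 + 534
6422 = 12·534 + 14
534 = 38·14 + 2
14 = 7·2 + 0
gcd = 2 and 2 | 1515040, so solutions exist. Divide through by 2: 1668877x ≡ 757520 (mod 7159287).
Now find 1668877⁻¹ mod 7159287:
7159287 = 4×1668877 + 483779
1668877 = 3×483779 + 217540
483779 = 2×217540 + 48699
217540 = 4×48699 + 22744
48699 = 2×22744 + 3211
22744 = 7×3211 + 267
3211 = 12×267 + 7
267 = 38×7 + 1
7 = 7×1 + 0
Back-substitute:
1 = 267 − 38·7
1 = −38·3211 + 457·267
1 = 457·22744 − 3237·3211
1 = −3237·48699 + 6931·22744
1 = 6931·217540 − 30961·48699
1 = −30961·483779 + 68853·217540
1 = 68853·1668877 − 237520·483779
1 = −237520·7159287 + 1018933·1668877
So 1668877⁻¹ ≡ 1018933 (mod 7159287).
Then x ≡ 1018933·757520 ≡ 5076116 (mod 7159287); the smallest non-negative solution is x = 5076116.

5076116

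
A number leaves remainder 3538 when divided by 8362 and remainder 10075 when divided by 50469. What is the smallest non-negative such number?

Write x = 3538 + 8362·k. Then 8362·k ≡ 10075 − 3538 ≡ 6537 (mod 50469).
Need 8362⁻¹ mod 50469. Extended Euclid on (50469, 8362):
50469 = 6*8362 + 297
8362 = 28*297 + 46
297 = 6*46 + 21
46 = 2*21 + 4
21 = 5*4 + 1
4 = 4*1 + 0
Back-substitute:
1 = 21 − 5·4
1 = −5·46 + 11·21
1 = 11·297 − 71·46
1 = −71·8362 + 1999·297
1 = 1999·50469 − 12065·8362
8362⁻¹ ≡ 38404 (mod 50469), so k ≡ 38404·6537 ≡ 14142 (mod 50469).
x = 3538 + 8362·14142 = 118258942.

118258942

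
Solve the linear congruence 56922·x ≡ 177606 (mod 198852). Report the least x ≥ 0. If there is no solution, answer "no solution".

First find gcd(56922, 198852):
198852 = 3·56922 + 28086
56922 = 2·28086 + 750
28086 = 37·750 + 336
750 = 2·336 + 78
336 = 4·78 + 24
78 = 3·24 + 6
24 = 4·6 + 0
gcd = 6 and 6 | 177606, so solutions exist. Divide through by 6: 9487x ≡ 29601 (mod 33142).
Now find 9487⁻¹ mod 33142:
33142 = 3×9487 + 4681
9487 = 2×4681 + 125
4681 = 37×125 + 56
125 = 2×56 + 13
56 = 4×13 + 4
13 = 3×4 + 1
4 = 4×1 + 0
Back-substitute:
1 = 13 − 3·4
1 = −3·56 + 13·13
1 = 13·125 − 29·56
1 = −29·4681 + 1086·125
1 = 1086·9487 − 2201·4681
1 = −2201·33142 + 7689·9487
So 9487⁻¹ ≡ 7689 (mod 33142).
Then x ≡ 7689·29601 ≡ 15975 (mod 33142); the smallest non-negative solution is x = 15975.

15975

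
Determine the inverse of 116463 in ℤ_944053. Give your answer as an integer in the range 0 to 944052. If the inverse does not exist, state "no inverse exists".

Run Euclid on (944053, 116463):
944053 = 8·116463 + 12349
116463 = 9·12349 + 5322
12349 = 2·5322 + 1705
5322 = 3·1705 + 207
1705 = 8·207 + 49
207 = 4·49 + 11
49 = 4·11 + 5
11 = 2·5 + 1
5 = 5·1 + 0
Since gcd(116463, 944053) = 1, back-substitute to write 1 as a combination:
1 = 11 − 2·5
1 = −2·49 + 9·11
1 = 9·207 − 38·49
1 = −38·1705 + 313·207
1 = 313·5322 − 977·1705
1 = −977·12349 + 2267·5322
1 = 2267·116463 − 21380·12349
1 = −21380·944053 + 173307·116463
So 116463·173307 ≡ 1 (mod 944053).

173307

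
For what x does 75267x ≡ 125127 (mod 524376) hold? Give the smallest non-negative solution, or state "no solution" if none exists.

First find gcd(75267, 524376):
524376 = 6·75267 + 72774
75267 = 1·72774 + 2493
72774 = 29·2493 + 477
2493 = 5·477 + 108
477 = 4·108 + 45
108 = 2·45 + 18
45 = 2·18 + 9
18 = 2·9 + 0
gcd = 9 and 9 | 125127, so solutions exist. Divide through by 9: 8363x ≡ 13903 (mod 58264).
Now find 8363⁻¹ mod 58264:
58264 = 6·8363 + 8086
8363 = 1·8086 + 277
8086 = 29·277 + 53
277 = 5·53 + 12
53 = 4·12 + 5
12 = 2·5 + 2
5 = 2·2 + 1
2 = 2·1 + 0
Back-substitute:
1 = 5 − 2·2
1 = −2·12 + 5·5
1 = 5·53 − 22·12
1 = −22·277 + 115·53
1 = 115·8086 − 3357·277
1 = −3357·8363 + 3472·8086
1 = 3472·58264 − 24189·8363
So 8363·(-24189) ≡ 1 (mod 58264), i.e. 8363⁻¹ ≡ 34075.
Then x ≡ 34075·13903 ≡ 141 (mod 58264); the smallest non-negative solution is x = 141.

141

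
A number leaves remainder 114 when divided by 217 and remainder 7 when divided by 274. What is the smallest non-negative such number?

Write x = 114 + 217·k. Then 217·k ≡ 7 − 114 ≡ 167 (mod 274).
Need 217⁻¹ mod 274. Extended Euclid on (274, 217):
274 = 1×217 + 57
217 = 3×57 + 46
57 = 1×46 + 11
46 = 4×11 + 2
11 = 5×2 + 1
2 = 2×1 + 0
Back-substitute:
1 = 11 − 5·2
1 = −5·46 + 21·11
1 = 21·57 − 26·46
1 = −26·217 + 99·57
1 = 99·274 − 125·217
217⁻¹ ≡ 149 (mod 274), so k ≡ 149·167 ≡ 223 (mod 274).
x = 114 + 217·223 = 48505.

48505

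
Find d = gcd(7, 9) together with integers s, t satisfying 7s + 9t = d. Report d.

Apply Euclid's algorithm to 9 and 7:
9 = 1×7 + 2
7 = 3×2 + 1
2 = 2×1 + 0
gcd(7, 9) = 1.
Working backward:
1 = 7 − 3·2
1 = −3·9 + 4·7
So 1 = (-3)·9 + (4)·7.

1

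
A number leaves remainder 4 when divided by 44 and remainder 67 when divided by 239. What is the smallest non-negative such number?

10344

Write x = 4 + 44·k. Then 44·k ≡ 67 − 4 ≡ 63 (mod 239).
Need 44⁻¹ mod 239. Extended Euclid on (239, 44):
239 = 5*44 + 19
44 = 2*19 + 6
19 = 3*6 + 1
6 = 6*1 + 0
Back-substitute:
1 = 19 − 3·6
1 = −3·44 + 7·19
1 = 7·239 − 38·44
44⁻¹ ≡ 201 (mod 239), so k ≡ 201·63 ≡ 235 (mod 239).
x = 4 + 44·235 = 10344.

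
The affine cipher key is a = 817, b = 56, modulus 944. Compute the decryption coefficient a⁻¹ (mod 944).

721

Run Euclid on (944, 817):
944 = 1×817 + 127
817 = 6×127 + 55
127 = 2×55 + 17
55 = 3×17 + 4
17 = 4×4 + 1
4 = 4×1 + 0
The gcd is 1. Working backward:
1 = 17 − 4·4
1 = −4·55 + 13·17
1 = 13·127 − 30·55
1 = −30·817 + 193·127
1 = 193·944 − 223·817
Hence 817⁻¹ ≡ -223 ≡ 721 (mod 944).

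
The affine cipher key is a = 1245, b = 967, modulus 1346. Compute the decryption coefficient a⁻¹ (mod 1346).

Extended Euclidean algorithm:
1346 = 1×1245 + 101
1245 = 12×101 + 33
101 = 3×33 + 2
33 = 16×2 + 1
2 = 2×1 + 0
gcd = 1, so the inverse exists. Back-substitute:
1 = 33 − 16·2
1 = −16·101 + 49·33
1 = 49·1245 − 604·101
1 = −604·1346 + 653·1245
So 1245·653 ≡ 1 (mod 1346).

653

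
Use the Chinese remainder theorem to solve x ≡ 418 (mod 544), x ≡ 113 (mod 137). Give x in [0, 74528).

Write x = 418 + 544·k. Then 544·k ≡ 113 − 418 ≡ 106 (mod 137).
Need 544⁻¹ mod 137. Extended Euclid on (137, 133):
137 = 1×133 + 4
133 = 33×4 + 1
4 = 4×1 + 0
Back-substitute:
1 = 133 − 33·4
1 = −33·137 + 34·133
544⁻¹ ≡ 34 (mod 137), so k ≡ 34·106 ≡ 42 (mod 137).
x = 418 + 544·42 = 23266.

23266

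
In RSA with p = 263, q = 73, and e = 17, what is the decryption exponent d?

3329

φ(n) = (p−1)(q−1) = 262·72 = 18864.
Need d with 17·d ≡ 1 (mod 18864). Apply the extended Euclidean algorithm:
18864 = 1109*17 + 11
17 = 1*11 + 6
11 = 1*6 + 5
6 = 1*5 + 1
5 = 5*1 + 0
Back-substitute:
1 = 6 − 5
1 = −11 + 2·6
1 = 2·17 − 3·11
1 = −3·18864 + 3329·17
So 17·3329 ≡ 1 (mod 18864), hence d = 3329.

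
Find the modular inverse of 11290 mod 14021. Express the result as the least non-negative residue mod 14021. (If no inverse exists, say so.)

Apply the Euclidean algorithm to 14021 and 11290:
14021 = 1*11290 + 2731
11290 = 4*2731 + 366
2731 = 7*366 + 169
366 = 2*169 + 28
169 = 6*28 + 1
28 = 28*1 + 0
gcd = 1, so the inverse exists. Back-substitute:
1 = 169 − 6·28
1 = −6·366 + 13·169
1 = 13·2731 − 97·366
1 = −97·11290 + 401·2731
1 = 401·14021 − 498·11290
Thus 11290·(-498) ≡ 1 (mod 14021); reducing, -498 mod 14021 = 13523.

13523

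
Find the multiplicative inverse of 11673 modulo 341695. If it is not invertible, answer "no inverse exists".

168052

gcd(341695, 11673) by repeated division:
341695 = 29×11673 + 3178
11673 = 3×3178 + 2139
3178 = 1×2139 + 1039
2139 = 2×1039 + 61
1039 = 17×61 + 2
61 = 30×2 + 1
2 = 2×1 + 0
The gcd is 1. Working backward:
1 = 61 − 30·2
1 = −30·1039 + 511·61
1 = 511·2139 − 1052·1039
1 = −1052·3178 + 1563·2139
1 = 1563·11673 − 5741·3178
1 = −5741·341695 + 168052·11673
So 11673·168052 ≡ 1 (mod 341695).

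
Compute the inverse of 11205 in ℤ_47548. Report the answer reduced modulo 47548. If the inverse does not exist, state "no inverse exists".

21421

Run Euclid on (47548, 11205):
47548 = 4×11205 + 2728
11205 = 4×2728 + 293
2728 = 9×293 + 91
293 = 3×91 + 20
91 = 4×20 + 11
20 = 1×11 + 9
11 = 1×9 + 2
9 = 4×2 + 1
2 = 2×1 + 0
The gcd is 1. Working backward:
1 = 9 − 4·2
1 = −4·11 + 5·9
1 = 5·20 − 9·11
1 = −9·91 + 41·20
1 = 41·293 − 132·91
1 = −132·2728 + 1229·293
1 = 1229·11205 − 5048·2728
1 = −5048·47548 + 21421·11205
So 11205·21421 ≡ 1 (mod 47548).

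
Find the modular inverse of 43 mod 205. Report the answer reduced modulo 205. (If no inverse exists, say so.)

62

Run Euclid on (205, 43):
205 = 4*43 + 33
43 = 1*33 + 10
33 = 3*10 + 3
10 = 3*3 + 1
3 = 3*1 + 0
gcd = 1, so the inverse exists. Back-substitute:
1 = 10 − 3·3
1 = −3·33 + 10·10
1 = 10·43 − 13·33
1 = −13·205 + 62·43
So 43·62 ≡ 1 (mod 205).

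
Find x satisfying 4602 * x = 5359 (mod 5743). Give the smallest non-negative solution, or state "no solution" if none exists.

First find gcd(4602, 5743):
5743 = 1*4602 + 1141
4602 = 4*1141 + 38
1141 = 30*38 + 1
38 = 38*1 + 0
gcd = 1, so a unique solution mod 5743 exists.
Back-substitute for the Bézout coefficients:
1 = 1141 − 30·38
1 = −30·4602 + 121·1141
1 = 121·5743 − 151·4602
So 4602·(-151) ≡ 1 (mod 5743), giving 4602⁻¹ ≡ 5592.
x ≡ 4602⁻¹·5359 ≡ 5592·5359 ≡ 554 (mod 5743).

554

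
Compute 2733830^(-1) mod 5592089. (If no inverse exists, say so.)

gcd(5592089, 2733830) by repeated division:
5592089 = 2·2733830 + 124429
2733830 = 21·124429 + 120821
124429 = 1·120821 + 3608
120821 = 33·3608 + 1757
3608 = 2·1757 + 94
1757 = 18·94 + 65
94 = 1·65 + 29
65 = 2·29 + 7
29 = 4·7 + 1
7 = 7·1 + 0
The gcd is 1. Working backward:
1 = 29 − 4·7
1 = −4·65 + 9·29
1 = 9·94 − 13·65
1 = −13·1757 + 243·94
1 = 243·3608 − 499·1757
1 = −499·120821 + 16710·3608
1 = 16710·124429 − 17209·120821
1 = −17209·2733830 + 378099·124429
1 = 378099·5592089 − 773407·2733830
Hence 2733830⁻¹ ≡ -773407 ≡ 4818682 (mod 5592089).

4818682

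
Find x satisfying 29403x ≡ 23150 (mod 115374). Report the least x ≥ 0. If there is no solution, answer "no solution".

no solution

gcd(29403, 115374):
115374 = 3×29403 + 27165
29403 = 1×27165 + 2238
27165 = 12×2238 + 309
2238 = 7×309 + 75
309 = 4×75 + 9
75 = 8×9 + 3
9 = 3×3 + 0
gcd = 3, but 3 ∤ 23150, so the congruence has no solution.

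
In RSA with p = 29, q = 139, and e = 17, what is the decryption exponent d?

φ(n) = (p−1)(q−1) = 28·138 = 3864.
Need d with 17·d ≡ 1 (mod 3864). Apply the extended Euclidean algorithm:
3864 = 227·17 + 5
17 = 3·5 + 2
5 = 2·2 + 1
2 = 2·1 + 0
Back-substitute:
1 = 5 − 2·2
1 = −2·17 + 7·5
1 = 7·3864 − 1591·17
So 17·(-1591) ≡ 1 (mod 3864), hence d ≡ -1591 ≡ 2273 (mod 3864).

2273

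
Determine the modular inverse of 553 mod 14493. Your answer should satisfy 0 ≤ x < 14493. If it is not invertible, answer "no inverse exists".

gcd(14493, 553) by repeated division:
14493 = 26×553 + 115
553 = 4×115 + 93
115 = 1×93 + 22
93 = 4×22 + 5
22 = 4×5 + 2
5 = 2×2 + 1
2 = 2×1 + 0
The gcd is 1. Working backward:
1 = 5 − 2·2
1 = −2·22 + 9·5
1 = 9·93 − 38·22
1 = −38·115 + 47·93
1 = 47·553 − 226·115
1 = −226·14493 + 5923·553
So 553·5923 ≡ 1 (mod 14493).

5923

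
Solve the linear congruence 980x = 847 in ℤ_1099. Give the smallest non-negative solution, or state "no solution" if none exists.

First find gcd(980, 1099):
1099 = 1·980 + 119
980 = 8·119 + 28
119 = 4·28 + 7
28 = 4·7 + 0
gcd = 7 and 7 | 847, so solutions exist. Divide through by 7: 140x ≡ 121 (mod 157).
Now find 140⁻¹ mod 157:
157 = 1*140 + 17
140 = 8*17 + 4
17 = 4*4 + 1
4 = 4*1 + 0
Back-substitute:
1 = 17 − 4·4
1 = −4·140 + 33·17
1 = 33·157 − 37·140
So 140·(-37) ≡ 1 (mod 157), i.e. 140⁻¹ ≡ 120.
Then x ≡ 120·121 ≡ 76 (mod 157); the smallest non-negative solution is x = 76.

76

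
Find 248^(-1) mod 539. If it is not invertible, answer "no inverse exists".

gcd(539, 248) by repeated division:
539 = 2×248 + 43
248 = 5×43 + 33
43 = 1×33 + 10
33 = 3×10 + 3
10 = 3×3 + 1
3 = 3×1 + 0
Since gcd(248, 539) = 1, back-substitute to write 1 as a combination:
1 = 10 − 3·3
1 = −3·33 + 10·10
1 = 10·43 − 13·33
1 = −13·248 + 75·43
1 = 75·539 − 163·248
So 248·(-163) ≡ 1 (mod 539), and -163 ≡ 376 (mod 539).

376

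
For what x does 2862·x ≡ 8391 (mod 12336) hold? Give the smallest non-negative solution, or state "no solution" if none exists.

no solution

gcd(2862, 12336):
12336 = 4×2862 + 888
2862 = 3×888 + 198
888 = 4×198 + 96
198 = 2×96 + 6
96 = 16×6 + 0
gcd = 6, but 6 ∤ 8391, so the congruence has no solution.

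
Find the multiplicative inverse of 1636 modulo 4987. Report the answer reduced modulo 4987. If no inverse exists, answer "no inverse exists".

1515

Run Euclid on (4987, 1636):
4987 = 3×1636 + 79
1636 = 20×79 + 56
79 = 1×56 + 23
56 = 2×23 + 10
23 = 2×10 + 3
10 = 3×3 + 1
3 = 3×1 + 0
Since gcd(1636, 4987) = 1, back-substitute to write 1 as a combination:
1 = 10 − 3·3
1 = −3·23 + 7·10
1 = 7·56 − 17·23
1 = −17·79 + 24·56
1 = 24·1636 − 497·79
1 = −497·4987 + 1515·1636
So 1636·1515 ≡ 1 (mod 4987).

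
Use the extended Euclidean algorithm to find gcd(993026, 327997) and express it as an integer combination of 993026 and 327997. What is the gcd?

Euclidean algorithm:
993026 = 3×327997 + 9035
327997 = 36×9035 + 2737
9035 = 3×2737 + 824
2737 = 3×824 + 265
824 = 3×265 + 29
265 = 9×29 + 4
29 = 7×4 + 1
4 = 4×1 + 0
gcd(993026, 327997) = 1.
Express as a combination:
1 = 29 − 7·4
1 = −7·265 + 64·29
1 = 64·824 − 199·265
1 = −199·2737 + 661·824
1 = 661·9035 − 2182·2737
1 = −2182·327997 + 79213·9035
1 = 79213·993026 − 239821·327997
So 1 = (79213)·993026 + (-239821)·327997.

1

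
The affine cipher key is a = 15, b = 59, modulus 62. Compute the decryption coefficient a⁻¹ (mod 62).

gcd(62, 15) by repeated division:
62 = 4·15 + 2
15 = 7·2 + 1
2 = 2·1 + 0
The gcd is 1. Working backward:
1 = 15 − 7·2
1 = −7·62 + 29·15
So 15·29 ≡ 1 (mod 62).

29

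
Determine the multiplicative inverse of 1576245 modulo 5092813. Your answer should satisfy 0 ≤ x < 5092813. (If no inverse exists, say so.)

Compute gcd(1576245, 5092813):
5092813 = 3×1576245 + 364078
1576245 = 4×364078 + 119933
364078 = 3×119933 + 4279
119933 = 28×4279 + 121
4279 = 35×121 + 44
121 = 2×44 + 33
44 = 1×33 + 11
33 = 3×11 + 0
gcd(1576245, 5092813) = 11 ≠ 1, so 1576245 has no multiplicative inverse modulo 5092813.

no inverse exists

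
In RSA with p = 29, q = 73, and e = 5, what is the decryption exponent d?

φ(n) = (p−1)(q−1) = 28·72 = 2016.
Need d with 5·d ≡ 1 (mod 2016). Apply the extended Euclidean algorithm:
2016 = 403*5 + 1
5 = 5*1 + 0
Back-substitute:
1 = 2016 − 403·5
So 5·(-403) ≡ 1 (mod 2016), hence d ≡ -403 ≡ 1613 (mod 2016).

1613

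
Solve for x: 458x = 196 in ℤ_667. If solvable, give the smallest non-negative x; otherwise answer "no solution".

615

First find gcd(458, 667):
667 = 1*458 + 209
458 = 2*209 + 40
209 = 5*40 + 9
40 = 4*9 + 4
9 = 2*4 + 1
4 = 4*1 + 0
gcd = 1, so a unique solution mod 667 exists.
Back-substitute for the Bézout coefficients:
1 = 9 − 2·4
1 = −2·40 + 9·9
1 = 9·209 − 47·40
1 = −47·458 + 103·209
1 = 103·667 − 150·458
So 458·(-150) ≡ 1 (mod 667), giving 458⁻¹ ≡ 517.
x ≡ 458⁻¹·196 ≡ 517·196 ≡ 615 (mod 667).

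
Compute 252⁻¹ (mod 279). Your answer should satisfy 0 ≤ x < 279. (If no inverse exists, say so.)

no inverse exists

Euclidean algorithm on 279, 252:
279 = 1·252 + 27
252 = 9·27 + 9
27 = 3·9 + 0
gcd(252, 279) = 9 ≠ 1, so 252 has no multiplicative inverse modulo 279.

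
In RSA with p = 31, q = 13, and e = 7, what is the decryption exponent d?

φ(n) = (p−1)(q−1) = 30·12 = 360.
Need d with 7·d ≡ 1 (mod 360). Apply the extended Euclidean algorithm:
360 = 51*7 + 3
7 = 2*3 + 1
3 = 3*1 + 0
Back-substitute:
1 = 7 − 2·3
1 = −2·360 + 103·7
So 7·103 ≡ 1 (mod 360), hence d = 103.

103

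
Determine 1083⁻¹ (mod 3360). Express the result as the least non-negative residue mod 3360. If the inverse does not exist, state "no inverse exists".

no inverse exists

Compute gcd(1083, 3360):
3360 = 3×1083 + 111
1083 = 9×111 + 84
111 = 1×84 + 27
84 = 3×27 + 3
27 = 9×3 + 0
gcd(1083, 3360) = 3 ≠ 1, so 1083 has no multiplicative inverse modulo 3360.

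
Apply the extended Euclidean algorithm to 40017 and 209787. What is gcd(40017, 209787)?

Euclidean algorithm:
209787 = 5×40017 + 9702
40017 = 4×9702 + 1209
9702 = 8×1209 + 30
1209 = 40×30 + 9
30 = 3×9 + 3
9 = 3×3 + 0
gcd(40017, 209787) = 3.
Working backward:
3 = 30 − 3·9
3 = −3·1209 + 121·30
3 = 121·9702 − 971·1209
3 = −971·40017 + 4005·9702
3 = 4005·209787 − 20996·40017
So 3 = (4005)·209787 + (-20996)·40017.

3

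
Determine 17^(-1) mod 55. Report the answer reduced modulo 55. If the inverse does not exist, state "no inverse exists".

gcd(55, 17) by repeated division:
55 = 3*17 + 4
17 = 4*4 + 1
4 = 4*1 + 0
gcd = 1, so the inverse exists. Back-substitute:
1 = 17 − 4·4
1 = −4·55 + 13·17
So 17·13 ≡ 1 (mod 55).

13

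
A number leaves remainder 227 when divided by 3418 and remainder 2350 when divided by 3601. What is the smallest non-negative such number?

7762505

Write x = 227 + 3418·k. Then 3418·k ≡ 2350 − 227 ≡ 2123 (mod 3601).
Need 3418⁻¹ mod 3601. Extended Euclid on (3601, 3418):
3601 = 1·3418 + 183
3418 = 18·183 + 124
183 = 1·124 + 59
124 = 2·59 + 6
59 = 9·6 + 5
6 = 1·5 + 1
5 = 5·1 + 0
Back-substitute:
1 = 6 − 5
1 = −59 + 10·6
1 = 10·124 − 21·59
1 = −21·183 + 31·124
1 = 31·3418 − 579·183
1 = −579·3601 + 610·3418
3418⁻¹ ≡ 610 (mod 3601), so k ≡ 610·2123 ≡ 2271 (mod 3601).
x = 227 + 3418·2271 = 7762505.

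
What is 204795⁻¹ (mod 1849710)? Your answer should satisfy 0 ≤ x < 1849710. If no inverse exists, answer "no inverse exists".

Compute gcd(204795, 1849710):
1849710 = 9*204795 + 6555
204795 = 31*6555 + 1590
6555 = 4*1590 + 195
1590 = 8*195 + 30
195 = 6*30 + 15
30 = 2*15 + 0
gcd(204795, 1849710) = 15 ≠ 1, so 204795 has no multiplicative inverse modulo 1849710.

no inverse exists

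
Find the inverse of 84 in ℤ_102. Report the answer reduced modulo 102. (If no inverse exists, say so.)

no inverse exists

Compute gcd(84, 102):
102 = 1×84 + 18
84 = 4×18 + 12
18 = 1×12 + 6
12 = 2×6 + 0
gcd(84, 102) = 6 ≠ 1, so 84 has no multiplicative inverse modulo 102.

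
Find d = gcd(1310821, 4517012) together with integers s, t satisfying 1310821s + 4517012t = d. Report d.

Euclidean algorithm:
4517012 = 3×1310821 + 584549
1310821 = 2×584549 + 141723
584549 = 4×141723 + 17657
141723 = 8×17657 + 467
17657 = 37×467 + 378
467 = 1×378 + 89
378 = 4×89 + 22
89 = 4×22 + 1
22 = 22×1 + 0
gcd(1310821, 4517012) = 1.
Express as a combination:
1 = 89 − 4·22
1 = −4·378 + 17·89
1 = 17·467 − 21·378
1 = −21·17657 + 794·467
1 = 794·141723 − 6373·17657
1 = −6373·584549 + 26286·141723
1 = 26286·1310821 − 58945·584549
1 = −58945·4517012 + 203121·1310821
So 1 = (-58945)·4517012 + (203121)·1310821.

1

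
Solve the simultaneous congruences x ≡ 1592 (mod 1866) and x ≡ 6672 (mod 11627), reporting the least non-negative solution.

20005112

Write x = 1592 + 1866·k. Then 1866·k ≡ 6672 − 1592 ≡ 5080 (mod 11627).
Need 1866⁻¹ mod 11627. Extended Euclid on (11627, 1866):
11627 = 6*1866 + 431
1866 = 4*431 + 142
431 = 3*142 + 5
142 = 28*5 + 2
5 = 2*2 + 1
2 = 2*1 + 0
Back-substitute:
1 = 5 − 2·2
1 = −2·142 + 57·5
1 = 57·431 − 173·142
1 = −173·1866 + 749·431
1 = 749·11627 − 4667·1866
1866⁻¹ ≡ 6960 (mod 11627), so k ≡ 6960·5080 ≡ 10720 (mod 11627).
x = 1592 + 1866·10720 = 20005112.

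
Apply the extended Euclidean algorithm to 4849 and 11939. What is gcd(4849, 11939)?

1

Euclidean algorithm:
11939 = 2×4849 + 2241
4849 = 2×2241 + 367
2241 = 6×367 + 39
367 = 9×39 + 16
39 = 2×16 + 7
16 = 2×7 + 2
7 = 3×2 + 1
2 = 2×1 + 0
gcd(4849, 11939) = 1.
Back-substituting:
1 = 7 − 3·2
1 = −3·16 + 7·7
1 = 7·39 − 17·16
1 = −17·367 + 160·39
1 = 160·2241 − 977·367
1 = −977·4849 + 2114·2241
1 = 2114·11939 − 5205·4849
So 1 = (2114)·11939 + (-5205)·4849.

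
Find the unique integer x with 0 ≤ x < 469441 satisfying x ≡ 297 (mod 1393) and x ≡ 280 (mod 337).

Write x = 297 + 1393·k. Then 1393·k ≡ 280 − 297 ≡ 320 (mod 337).
Need 1393⁻¹ mod 337. Extended Euclid on (337, 45):
337 = 7*45 + 22
45 = 2*22 + 1
22 = 22*1 + 0
Back-substitute:
1 = 45 − 2·22
1 = −2·337 + 15·45
1393⁻¹ ≡ 15 (mod 337), so k ≡ 15·320 ≡ 82 (mod 337).
x = 297 + 1393·82 = 114523.

114523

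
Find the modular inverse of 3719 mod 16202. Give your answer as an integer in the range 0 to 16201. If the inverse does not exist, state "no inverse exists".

Extended Euclidean algorithm:
16202 = 4*3719 + 1326
3719 = 2*1326 + 1067
1326 = 1*1067 + 259
1067 = 4*259 + 31
259 = 8*31 + 11
31 = 2*11 + 9
11 = 1*9 + 2
9 = 4*2 + 1
2 = 2*1 + 0
gcd = 1, so the inverse exists. Back-substitute:
1 = 9 − 4·2
1 = −4·11 + 5·9
1 = 5·31 − 14·11
1 = −14·259 + 117·31
1 = 117·1067 − 482·259
1 = −482·1326 + 599·1067
1 = 599·3719 − 1680·1326
1 = −1680·16202 + 7319·3719
So 3719·7319 ≡ 1 (mod 16202).

7319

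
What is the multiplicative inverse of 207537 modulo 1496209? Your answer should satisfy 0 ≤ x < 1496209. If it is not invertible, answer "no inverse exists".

Euclidean algorithm on 1496209, 207537:
1496209 = 7×207537 + 43450
207537 = 4×43450 + 33737
43450 = 1×33737 + 9713
33737 = 3×9713 + 4598
9713 = 2×4598 + 517
4598 = 8×517 + 462
517 = 1×462 + 55
462 = 8×55 + 22
55 = 2×22 + 11
22 = 2×11 + 0
gcd(207537, 1496209) = 11 ≠ 1, so 207537 has no multiplicative inverse modulo 1496209.

no inverse exists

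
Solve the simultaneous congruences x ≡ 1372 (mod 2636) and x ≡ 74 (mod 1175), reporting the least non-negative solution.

Write x = 1372 + 2636·k. Then 2636·k ≡ 74 − 1372 ≡ 1052 (mod 1175).
Need 2636⁻¹ mod 1175. Extended Euclid on (1175, 286):
1175 = 4×286 + 31
286 = 9×31 + 7
31 = 4×7 + 3
7 = 2×3 + 1
3 = 3×1 + 0
Back-substitute:
1 = 7 − 2·3
1 = −2·31 + 9·7
1 = 9·286 − 83·31
1 = −83·1175 + 341·286
2636⁻¹ ≡ 341 (mod 1175), so k ≡ 341·1052 ≡ 357 (mod 1175).
x = 1372 + 2636·357 = 942424.

942424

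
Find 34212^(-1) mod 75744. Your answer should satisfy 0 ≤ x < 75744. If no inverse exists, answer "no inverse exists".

Euclidean algorithm on 75744, 34212:
75744 = 2·34212 + 7320
34212 = 4·7320 + 4932
7320 = 1·4932 + 2388
4932 = 2·2388 + 156
2388 = 15·156 + 48
156 = 3·48 + 12
48 = 4·12 + 0
Since gcd = 12 > 1, 34212 is not a unit mod 75744.

no inverse exists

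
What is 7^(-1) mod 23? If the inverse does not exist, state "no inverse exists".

10

Run Euclid on (23, 7):
23 = 3*7 + 2
7 = 3*2 + 1
2 = 2*1 + 0
gcd = 1, so the inverse exists. Back-substitute:
1 = 7 − 3·2
1 = −3·23 + 10·7
So 7·10 ≡ 1 (mod 23).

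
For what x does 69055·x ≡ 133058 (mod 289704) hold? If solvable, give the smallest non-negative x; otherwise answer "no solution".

268910

First find gcd(69055, 289704):
289704 = 4*69055 + 13484
69055 = 5*13484 + 1635
13484 = 8*1635 + 404
1635 = 4*404 + 19
404 = 21*19 + 5
19 = 3*5 + 4
5 = 1*4 + 1
4 = 4*1 + 0
gcd = 1, so a unique solution mod 289704 exists.
Back-substitute for the Bézout coefficients:
1 = 5 − 4
1 = −19 + 4·5
1 = 4·404 − 85·19
1 = −85·1635 + 344·404
1 = 344·13484 − 2837·1635
1 = −2837·69055 + 14529·13484
1 = 14529·289704 − 60953·69055
So 69055·(-60953) ≡ 1 (mod 289704), giving 69055⁻¹ ≡ 228751.
x ≡ 69055⁻¹·133058 ≡ 228751·133058 ≡ 268910 (mod 289704).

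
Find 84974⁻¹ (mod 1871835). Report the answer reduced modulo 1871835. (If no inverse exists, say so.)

Extended Euclidean algorithm:
1871835 = 22·84974 + 2407
84974 = 35·2407 + 729
2407 = 3·729 + 220
729 = 3·220 + 69
220 = 3·69 + 13
69 = 5·13 + 4
13 = 3·4 + 1
4 = 4·1 + 0
Since gcd(84974, 1871835) = 1, back-substitute to write 1 as a combination:
1 = 13 − 3·4
1 = −3·69 + 16·13
1 = 16·220 − 51·69
1 = −51·729 + 169·220
1 = 169·2407 − 558·729
1 = −558·84974 + 19699·2407
1 = 19699·1871835 − 433936·84974
Thus 84974·(-433936) ≡ 1 (mod 1871835); reducing, -433936 mod 1871835 = 1437899.

1437899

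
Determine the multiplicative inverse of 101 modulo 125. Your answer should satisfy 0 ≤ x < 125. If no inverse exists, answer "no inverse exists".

26

Apply the Euclidean algorithm to 125 and 101:
125 = 1*101 + 24
101 = 4*24 + 5
24 = 4*5 + 4
5 = 1*4 + 1
4 = 4*1 + 0
Since gcd(101, 125) = 1, back-substitute to write 1 as a combination:
1 = 5 − 4
1 = −24 + 5·5
1 = 5·101 − 21·24
1 = −21·125 + 26·101
So 101·26 ≡ 1 (mod 125).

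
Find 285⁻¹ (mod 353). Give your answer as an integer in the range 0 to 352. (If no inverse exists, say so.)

109

Extended Euclidean algorithm:
353 = 1×285 + 68
285 = 4×68 + 13
68 = 5×13 + 3
13 = 4×3 + 1
3 = 3×1 + 0
Since gcd(285, 353) = 1, back-substitute to write 1 as a combination:
1 = 13 − 4·3
1 = −4·68 + 21·13
1 = 21·285 − 88·68
1 = −88·353 + 109·285
So 285·109 ≡ 1 (mod 353).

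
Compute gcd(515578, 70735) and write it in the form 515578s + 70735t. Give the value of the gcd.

7

Repeated division:
515578 = 7*70735 + 20433
70735 = 3*20433 + 9436
20433 = 2*9436 + 1561
9436 = 6*1561 + 70
1561 = 22*70 + 21
70 = 3*21 + 7
21 = 3*7 + 0
gcd(515578, 70735) = 7.
Working backward:
7 = 70 − 3·21
7 = −3·1561 + 67·70
7 = 67·9436 − 405·1561
7 = −405·20433 + 877·9436
7 = 877·70735 − 3036·20433
7 = −3036·515578 + 22129·70735
So 7 = (-3036)·515578 + (22129)·70735.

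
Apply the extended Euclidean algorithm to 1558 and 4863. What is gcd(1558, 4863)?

Euclidean algorithm:
4863 = 3×1558 + 189
1558 = 8×189 + 46
189 = 4×46 + 5
46 = 9×5 + 1
5 = 5×1 + 0
gcd(1558, 4863) = 1.
Back-substituting:
1 = 46 − 9·5
1 = −9·189 + 37·46
1 = 37·1558 − 305·189
1 = −305·4863 + 952·1558
So 1 = (-305)·4863 + (952)·1558.

1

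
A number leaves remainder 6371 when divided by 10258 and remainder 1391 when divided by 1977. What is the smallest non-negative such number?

10254113

Write x = 6371 + 10258·k. Then 10258·k ≡ 1391 − 6371 ≡ 951 (mod 1977).
Need 10258⁻¹ mod 1977. Extended Euclid on (1977, 373):
1977 = 5*373 + 112
373 = 3*112 + 37
112 = 3*37 + 1
37 = 37*1 + 0
Back-substitute:
1 = 112 − 3·37
1 = −3·373 + 10·112
1 = 10·1977 − 53·373
10258⁻¹ ≡ 1924 (mod 1977), so k ≡ 1924·951 ≡ 999 (mod 1977).
x = 6371 + 10258·999 = 10254113.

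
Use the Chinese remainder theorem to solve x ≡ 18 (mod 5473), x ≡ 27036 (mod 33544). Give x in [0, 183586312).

Write x = 18 + 5473·k. Then 5473·k ≡ 27036 − 18 ≡ 27018 (mod 33544).
Need 5473⁻¹ mod 33544. Extended Euclid on (33544, 5473):
33544 = 6×5473 + 706
5473 = 7×706 + 531
706 = 1×531 + 175
531 = 3×175 + 6
175 = 29×6 + 1
6 = 6×1 + 0
Back-substitute:
1 = 175 − 29·6
1 = −29·531 + 88·175
1 = 88·706 − 117·531
1 = −117·5473 + 907·706
1 = 907·33544 − 5559·5473
5473⁻¹ ≡ 27985 (mod 33544), so k ≡ 27985·27018 ≡ 16970 (mod 33544).
x = 18 + 5473·16970 = 92876828.

92876828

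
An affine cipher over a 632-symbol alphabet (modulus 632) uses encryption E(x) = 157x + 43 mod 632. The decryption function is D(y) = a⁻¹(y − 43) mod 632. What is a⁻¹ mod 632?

157

Apply the Euclidean algorithm to 632 and 157:
632 = 4×157 + 4
157 = 39×4 + 1
4 = 4×1 + 0
The gcd is 1. Working backward:
1 = 157 − 39·4
1 = −39·632 + 157·157
So 157·157 ≡ 1 (mod 632).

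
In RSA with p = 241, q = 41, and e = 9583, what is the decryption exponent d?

5647

φ(n) = (p−1)(q−1) = 240·40 = 9600.
Need d with 9583·d ≡ 1 (mod 9600). Apply the extended Euclidean algorithm:
9600 = 1·9583 + 17
9583 = 563·17 + 12
17 = 1·12 + 5
12 = 2·5 + 2
5 = 2·2 + 1
2 = 2·1 + 0
Back-substitute:
1 = 5 − 2·2
1 = −2·12 + 5·5
1 = 5·17 − 7·12
1 = −7·9583 + 3946·17
1 = 3946·9600 − 3953·9583
So 9583·(-3953) ≡ 1 (mod 9600), hence d ≡ -3953 ≡ 5647 (mod 9600).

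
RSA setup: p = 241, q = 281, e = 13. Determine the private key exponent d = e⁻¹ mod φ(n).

20677

φ(n) = (p−1)(q−1) = 240·280 = 67200.
Need d with 13·d ≡ 1 (mod 67200). Apply the extended Euclidean algorithm:
67200 = 5169·13 + 3
13 = 4·3 + 1
3 = 3·1 + 0
Back-substitute:
1 = 13 − 4·3
1 = −4·67200 + 20677·13
So 13·20677 ≡ 1 (mod 67200), hence d = 20677.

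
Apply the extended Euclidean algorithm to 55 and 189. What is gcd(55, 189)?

1

Repeated division:
189 = 3·55 + 24
55 = 2·24 + 7
24 = 3·7 + 3
7 = 2·3 + 1
3 = 3·1 + 0
gcd(55, 189) = 1.
Working backward:
1 = 7 − 2·3
1 = −2·24 + 7·7
1 = 7·55 − 16·24
1 = −16·189 + 55·55
So 1 = (-16)·189 + (55)·55.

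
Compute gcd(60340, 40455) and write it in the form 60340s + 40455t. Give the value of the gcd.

5

Euclidean algorithm:
60340 = 1*40455 + 19885
40455 = 2*19885 + 685
19885 = 29*685 + 20
685 = 34*20 + 5
20 = 4*5 + 0
gcd(60340, 40455) = 5.
Back-substituting:
5 = 685 − 34·20
5 = −34·19885 + 987·685
5 = 987·40455 − 2008·19885
5 = −2008·60340 + 2995·40455
So 5 = (-2008)·60340 + (2995)·40455.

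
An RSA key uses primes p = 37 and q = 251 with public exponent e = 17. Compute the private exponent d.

φ(n) = (p−1)(q−1) = 36·250 = 9000.
Need d with 17·d ≡ 1 (mod 9000). Apply the extended Euclidean algorithm:
9000 = 529*17 + 7
17 = 2*7 + 3
7 = 2*3 + 1
3 = 3*1 + 0
Back-substitute:
1 = 7 − 2·3
1 = −2·17 + 5·7
1 = 5·9000 − 2647·17
So 17·(-2647) ≡ 1 (mod 9000), hence d ≡ -2647 ≡ 6353 (mod 9000).

6353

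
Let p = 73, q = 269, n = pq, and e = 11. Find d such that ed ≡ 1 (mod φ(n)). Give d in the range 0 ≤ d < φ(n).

8771

φ(n) = (p−1)(q−1) = 72·268 = 19296.
Need d with 11·d ≡ 1 (mod 19296). Apply the extended Euclidean algorithm:
19296 = 1754×11 + 2
11 = 5×2 + 1
2 = 2×1 + 0
Back-substitute:
1 = 11 − 5·2
1 = −5·19296 + 8771·11
So 11·8771 ≡ 1 (mod 19296), hence d = 8771.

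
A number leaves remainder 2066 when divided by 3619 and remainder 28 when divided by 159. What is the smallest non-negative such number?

226444

Write x = 2066 + 3619·k. Then 3619·k ≡ 28 − 2066 ≡ 29 (mod 159).
Need 3619⁻¹ mod 159. Extended Euclid on (159, 121):
159 = 1·121 + 38
121 = 3·38 + 7
38 = 5·7 + 3
7 = 2·3 + 1
3 = 3·1 + 0
Back-substitute:
1 = 7 − 2·3
1 = −2·38 + 11·7
1 = 11·121 − 35·38
1 = −35·159 + 46·121
3619⁻¹ ≡ 46 (mod 159), so k ≡ 46·29 ≡ 62 (mod 159).
x = 2066 + 3619·62 = 226444.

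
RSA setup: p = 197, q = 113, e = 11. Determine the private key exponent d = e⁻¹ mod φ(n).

φ(n) = (p−1)(q−1) = 196·112 = 21952.
Need d with 11·d ≡ 1 (mod 21952). Apply the extended Euclidean algorithm:
21952 = 1995*11 + 7
11 = 1*7 + 4
7 = 1*4 + 3
4 = 1*3 + 1
3 = 3*1 + 0
Back-substitute:
1 = 4 − 3
1 = −7 + 2·4
1 = 2·11 − 3·7
1 = −3·21952 + 5987·11
So 11·5987 ≡ 1 (mod 21952), hence d = 5987.

5987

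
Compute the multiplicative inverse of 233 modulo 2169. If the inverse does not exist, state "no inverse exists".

512

Extended Euclidean algorithm:
2169 = 9·233 + 72
233 = 3·72 + 17
72 = 4·17 + 4
17 = 4·4 + 1
4 = 4·1 + 0
gcd = 1, so the inverse exists. Back-substitute:
1 = 17 − 4·4
1 = −4·72 + 17·17
1 = 17·233 − 55·72
1 = −55·2169 + 512·233
So 233·512 ≡ 1 (mod 2169).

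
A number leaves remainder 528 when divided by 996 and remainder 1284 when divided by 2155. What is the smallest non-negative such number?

544344

Write x = 528 + 996·k. Then 996·k ≡ 1284 − 528 ≡ 756 (mod 2155).
Need 996⁻¹ mod 2155. Extended Euclid on (2155, 996):
2155 = 2×996 + 163
996 = 6×163 + 18
163 = 9×18 + 1
18 = 18×1 + 0
Back-substitute:
1 = 163 − 9·18
1 = −9·996 + 55·163
1 = 55·2155 − 119·996
996⁻¹ ≡ 2036 (mod 2155), so k ≡ 2036·756 ≡ 546 (mod 2155).
x = 528 + 996·546 = 544344.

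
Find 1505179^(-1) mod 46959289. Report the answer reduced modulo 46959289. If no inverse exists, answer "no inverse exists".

no inverse exists

Compute gcd(1505179, 46959289):
46959289 = 31*1505179 + 298740
1505179 = 5*298740 + 11479
298740 = 26*11479 + 286
11479 = 40*286 + 39
286 = 7*39 + 13
39 = 3*13 + 0
gcd(1505179, 46959289) = 13 ≠ 1, so 1505179 has no multiplicative inverse modulo 46959289.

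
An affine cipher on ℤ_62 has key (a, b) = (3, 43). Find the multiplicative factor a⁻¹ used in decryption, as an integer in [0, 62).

gcd(62, 3) by repeated division:
62 = 20×3 + 2
3 = 1×2 + 1
2 = 2×1 + 0
The gcd is 1. Working backward:
1 = 3 − 2
1 = −62 + 21·3
So 3·21 ≡ 1 (mod 62).

21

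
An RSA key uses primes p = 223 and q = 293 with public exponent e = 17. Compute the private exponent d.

41945

φ(n) = (p−1)(q−1) = 222·292 = 64824.
Need d with 17·d ≡ 1 (mod 64824). Apply the extended Euclidean algorithm:
64824 = 3813*17 + 3
17 = 5*3 + 2
3 = 1*2 + 1
2 = 2*1 + 0
Back-substitute:
1 = 3 − 2
1 = −17 + 6·3
1 = 6·64824 − 22879·17
So 17·(-22879) ≡ 1 (mod 64824), hence d ≡ -22879 ≡ 41945 (mod 64824).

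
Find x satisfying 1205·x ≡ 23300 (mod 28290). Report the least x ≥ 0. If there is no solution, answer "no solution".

4480

First find gcd(1205, 28290):
28290 = 23*1205 + 575
1205 = 2*575 + 55
575 = 10*55 + 25
55 = 2*25 + 5
25 = 5*5 + 0
gcd = 5 and 5 | 23300, so solutions exist. Divide through by 5: 241x ≡ 4660 (mod 5658).
Now find 241⁻¹ mod 5658:
5658 = 23×241 + 115
241 = 2×115 + 11
115 = 10×11 + 5
11 = 2×5 + 1
5 = 5×1 + 0
Back-substitute:
1 = 11 − 2·5
1 = −2·115 + 21·11
1 = 21·241 − 44·115
1 = −44·5658 + 1033·241
So 241⁻¹ ≡ 1033 (mod 5658).
Then x ≡ 1033·4660 ≡ 4480 (mod 5658); the smallest non-negative solution is x = 4480.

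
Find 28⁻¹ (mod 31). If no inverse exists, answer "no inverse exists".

Run Euclid on (31, 28):
31 = 1*28 + 3
28 = 9*3 + 1
3 = 3*1 + 0
The gcd is 1. Working backward:
1 = 28 − 9·3
1 = −9·31 + 10·28
So 28·10 ≡ 1 (mod 31).

10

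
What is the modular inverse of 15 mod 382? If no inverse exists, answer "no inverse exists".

Run Euclid on (382, 15):
382 = 25·15 + 7
15 = 2·7 + 1
7 = 7·1 + 0
gcd = 1, so the inverse exists. Back-substitute:
1 = 15 − 2·7
1 = −2·382 + 51·15
So 15·51 ≡ 1 (mod 382).

51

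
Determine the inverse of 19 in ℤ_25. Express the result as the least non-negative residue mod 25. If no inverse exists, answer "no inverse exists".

4

Apply the Euclidean algorithm to 25 and 19:
25 = 1·19 + 6
19 = 3·6 + 1
6 = 6·1 + 0
Since gcd(19, 25) = 1, back-substitute to write 1 as a combination:
1 = 19 − 3·6
1 = −3·25 + 4·19
So 19·4 ≡ 1 (mod 25).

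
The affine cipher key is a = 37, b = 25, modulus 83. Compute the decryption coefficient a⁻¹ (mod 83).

Extended Euclidean algorithm:
83 = 2*37 + 9
37 = 4*9 + 1
9 = 9*1 + 0
Since gcd(37, 83) = 1, back-substitute to write 1 as a combination:
1 = 37 − 4·9
1 = −4·83 + 9·37
So 37·9 ≡ 1 (mod 83).

9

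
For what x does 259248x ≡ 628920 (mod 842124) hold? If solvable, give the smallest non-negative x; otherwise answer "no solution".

First find gcd(259248, 842124):
842124 = 3×259248 + 64380
259248 = 4×64380 + 1728
64380 = 37×1728 + 444
1728 = 3×444 + 396
444 = 1×396 + 48
396 = 8×48 + 12
48 = 4×12 + 0
gcd = 12 and 12 | 628920, so solutions exist. Divide through by 12: 21604x ≡ 52410 (mod 70177).
Now find 21604⁻¹ mod 70177:
70177 = 3×21604 + 5365
21604 = 4×5365 + 144
5365 = 37×144 + 37
144 = 3×37 + 33
37 = 1×33 + 4
33 = 8×4 + 1
4 = 4×1 + 0
Back-substitute:
1 = 33 − 8·4
1 = −8·37 + 9·33
1 = 9·144 − 35·37
1 = −35·5365 + 1304·144
1 = 1304·21604 − 5251·5365
1 = −5251·70177 + 17057·21604
So 21604⁻¹ ≡ 17057 (mod 70177).
Then x ≡ 17057·52410 ≡ 42744 (mod 70177); the smallest non-negative solution is x = 42744.

42744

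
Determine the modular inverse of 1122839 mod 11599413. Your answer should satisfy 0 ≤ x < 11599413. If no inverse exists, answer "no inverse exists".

Extended Euclidean algorithm:
11599413 = 10*1122839 + 371023
1122839 = 3*371023 + 9770
371023 = 37*9770 + 9533
9770 = 1*9533 + 237
9533 = 40*237 + 53
237 = 4*53 + 25
53 = 2*25 + 3
25 = 8*3 + 1
3 = 3*1 + 0
gcd = 1, so the inverse exists. Back-substitute:
1 = 25 − 8·3
1 = −8·53 + 17·25
1 = 17·237 − 76·53
1 = −76·9533 + 3057·237
1 = 3057·9770 − 3133·9533
1 = −3133·371023 + 118978·9770
1 = 118978·1122839 − 360067·371023
1 = −360067·11599413 + 3719648·1122839
So 1122839·3719648 ≡ 1 (mod 11599413).

3719648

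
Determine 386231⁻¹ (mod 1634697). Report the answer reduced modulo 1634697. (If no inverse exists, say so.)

Apply the Euclidean algorithm to 1634697 and 386231:
1634697 = 4×386231 + 89773
386231 = 4×89773 + 27139
89773 = 3×27139 + 8356
27139 = 3×8356 + 2071
8356 = 4×2071 + 72
2071 = 28×72 + 55
72 = 1×55 + 17
55 = 3×17 + 4
17 = 4×4 + 1
4 = 4×1 + 0
The gcd is 1. Working backward:
1 = 17 − 4·4
1 = −4·55 + 13·17
1 = 13·72 − 17·55
1 = −17·2071 + 489·72
1 = 489·8356 − 1973·2071
1 = −1973·27139 + 6408·8356
1 = 6408·89773 − 21197·27139
1 = −21197·386231 + 91196·89773
1 = 91196·1634697 − 385981·386231
So 386231·(-385981) ≡ 1 (mod 1634697), and -385981 ≡ 1248716 (mod 1634697).

1248716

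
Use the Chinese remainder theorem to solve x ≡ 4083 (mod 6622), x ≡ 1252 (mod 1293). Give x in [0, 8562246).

4520287

Write x = 4083 + 6622·k. Then 6622·k ≡ 1252 − 4083 ≡ 1048 (mod 1293).
Need 6622⁻¹ mod 1293. Extended Euclid on (1293, 157):
1293 = 8×157 + 37
157 = 4×37 + 9
37 = 4×9 + 1
9 = 9×1 + 0
Back-substitute:
1 = 37 − 4·9
1 = −4·157 + 17·37
1 = 17·1293 − 140·157
6622⁻¹ ≡ 1153 (mod 1293), so k ≡ 1153·1048 ≡ 682 (mod 1293).
x = 4083 + 6622·682 = 4520287.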